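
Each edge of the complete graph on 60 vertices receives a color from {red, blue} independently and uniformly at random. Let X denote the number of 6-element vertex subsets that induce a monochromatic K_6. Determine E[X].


Let X = Σ_S X_S over the C(60, 6) = 50063860 subsets S of size 6, where X_S = 1 if the K_6 on S is monochromatic.
For a fixed S, the K_6 on S has C(6, 2) = 15 edges. P[all 15 edges red] = (1/2)^15, and likewise for blue, so P[monochromatic] = 2·(1/2)^15 = 2^{1 − 15} = 1/16384.
By linearity: E[X] = C(60, 6) · 2^{1 − 15} = 50063860 · 1/16384 = 12515965/4096.
Numerically: E[X] ≈ 3055.656.

E[X] = C(60,6)·2^(1−C(6,2)) = 12515965/4096 ≈ 3055.656.


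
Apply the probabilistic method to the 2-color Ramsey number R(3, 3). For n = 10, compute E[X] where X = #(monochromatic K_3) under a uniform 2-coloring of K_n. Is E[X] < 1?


E[X] = C(10, 3) · 2^{1 − 3} = 120 · 2^{−2} = 120/4.
As a reduced fraction: E[X] = 30 ≈ 30.000.
Is E[X] < 1? NO.
Since E[X] ≥ 1, the first-moment bound is inconclusive at n = 10; it does NOT by itself certify R(3, 3) > 10.

E[X] = 30 ≈ 30.000; E[X] ≥ 1; first-moment method inconclusive here.


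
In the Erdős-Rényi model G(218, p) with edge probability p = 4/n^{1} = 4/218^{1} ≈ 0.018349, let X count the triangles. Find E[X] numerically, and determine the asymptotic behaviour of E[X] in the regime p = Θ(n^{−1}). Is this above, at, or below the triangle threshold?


Number of potential triangles: C(218, 3) = 1703016.
Each occurs with probability p³ ≈ (0.018349)³ ≈ 6.1774678e-06.
By linearity: E[X] = C(218, 3)·p³ ≈ 1703016 · 6.1774678e-06 ≈ 10.52033.
Here α = 1, so p = 4/n is exactly at the triangle threshold p ~ 1/n. Asymptotically E[X] → c³/6 = 4³/6 = 32/3 ≈ 10.66667, a bounded constant. In this regime the triangle count is asymptotically Poisson(c³/6).

E[X] ≈ 10.52033; in regime p = Θ(1/n^{1}) E[X] stays bounded (at the triangle threshold p ~ 1/n).


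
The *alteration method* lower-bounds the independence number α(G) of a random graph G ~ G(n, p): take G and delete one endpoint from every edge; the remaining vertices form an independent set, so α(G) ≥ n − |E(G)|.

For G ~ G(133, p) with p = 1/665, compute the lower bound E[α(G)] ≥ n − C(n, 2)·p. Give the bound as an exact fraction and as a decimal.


E[|E(G)|] = C(133, 2)·p = 8778 · (1/665) = 66/5.
E[α(G)] ≥ n − E[|E(G)|] = 133 − 66/5 = 599/5.
Numerically: ≈ 119.80000.
(This is only a lower bound; the true E[α(G)] may be larger.)

E[α(G)] ≥ 599/5 ≈ 119.80000.


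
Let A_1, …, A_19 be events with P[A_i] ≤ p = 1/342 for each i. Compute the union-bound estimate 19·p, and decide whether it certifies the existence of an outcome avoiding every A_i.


Union bound: P[∪_{i=1}^{19} A_i] ≤ Σ_i P[A_i] ≤ 19·p = 19·(1/342) = 1/18.
Numerically: 1/18 ≈ 0.056.
Is 1/18 < 1? YES.
Since P[∪ A_i] ≤ 1/18 < 1, the complement has P[∩ A_i^c] ≥ 1 − 1/18 = 17/18 > 0, so some outcome avoids every A_i.

19·p = 1/18 ≈ 0.056; existence CERTIFIED by the union bound.


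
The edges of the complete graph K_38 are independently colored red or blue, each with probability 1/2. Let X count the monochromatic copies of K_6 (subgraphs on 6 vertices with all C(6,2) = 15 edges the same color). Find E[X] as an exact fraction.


Let X = Σ_S X_S over the C(38, 6) = 2760681 subsets S of size 6, where X_S = 1 if the K_6 on S is monochromatic.
For a fixed S, the K_6 on S has C(6, 2) = 15 edges. P[all 15 edges red] = (1/2)^15, and likewise for blue, so P[monochromatic] = 2·(1/2)^15 = 2^{1 − 15} = 1/16384.
Summing: E[X] = C(38, 6) · 2^{1 − 15} = 2760681 · 1/16384 = 2760681/16384.
Numerically: E[X] ≈ 168.499.

E[X] = C(38,6)·2^(1−C(6,2)) = 2760681/16384 ≈ 168.499.


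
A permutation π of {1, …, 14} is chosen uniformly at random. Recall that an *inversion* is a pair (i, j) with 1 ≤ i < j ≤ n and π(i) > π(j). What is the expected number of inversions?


Write X = Σ X_I over the C(14, 2) = 91 pairs i < j, with X_I the indicator of one inversion.
There are 91 indicators.
For each fixed pair i < j, the values π(i) and π(j) are two distinct elements of {1, …, 14} in uniformly random order; by symmetry P[π(i) > π(j)] = 1/2.
By linearity: E[X] = 91 · (1/2) = C(14, 2) · (1/2) = 91/2 = 91/2 ≈ 45.5000.

E[X] = 91/2 = 45.5000.


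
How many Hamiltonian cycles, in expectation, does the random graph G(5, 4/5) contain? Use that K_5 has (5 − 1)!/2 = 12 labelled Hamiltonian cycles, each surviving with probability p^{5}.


K_5 has (5 − 1)!/2 = 12 labelled Hamiltonian cycles.
For each such Hamiltonian cycle H, let X_H = 1 if all 5 edges of H are present in G. Then P[X_H = 1] = p^{5} = (4/5)^{5} = 1024/3125.
By linearity of expectation: E[X] = Σ_H E[X_H] = 12 · p^{5} = 12 · 1024/3125 = 12288/3125.
Numerically: E[X] ≈ 3.9322.

E[X] = 12 · (4/5)^{5} = 12288/3125 ≈ 3.9322.


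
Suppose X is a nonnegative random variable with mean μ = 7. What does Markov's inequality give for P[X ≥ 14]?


μ = E[X] = 7, a = 14.
Markov: P[X ≥ 14] ≤ μ/a = (7)/14 = 1/2.
Numerically: ≈ 0.50000.
(Since a = 14 > μ = 7.00000, the bound 1/2 is < 1 and informative.)

P[X ≥ 14] ≤ 1/2 ≈ 0.50000.


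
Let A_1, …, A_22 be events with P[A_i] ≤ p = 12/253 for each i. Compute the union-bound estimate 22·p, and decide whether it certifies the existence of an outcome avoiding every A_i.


Union bound: P[∪_{i=1}^{22} A_i] ≤ Σ_i P[A_i] ≤ 22·p = 22·(12/253) = 24/23.
Numerically: 24/23 ≈ 1.0434783.
Is 24/23 < 1? NO.
Since the bound 24/23 is ≥ 1, the union bound is uninformative here; it does NOT by itself certify existence.

22·p = 24/23 ≈ 1.0434783; existence NOT certified by the union bound.


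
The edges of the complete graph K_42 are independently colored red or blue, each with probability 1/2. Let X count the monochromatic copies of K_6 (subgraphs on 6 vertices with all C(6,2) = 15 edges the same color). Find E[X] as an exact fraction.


Let X = Σ_S X_S over the C(42, 6) = 5245786 subsets S of size 6, where X_S = 1 if the K_6 on S is monochromatic.
For a fixed S, the K_6 on S has C(6, 2) = 15 edges. P[all 15 edges red] = (1/2)^15, and likewise for blue, so P[monochromatic] = 2·(1/2)^15 = 2^{1 − 15} = 1/16384.
By linearity of expectation: E[X] = C(42, 6) · 2^{1 − 15} = 5245786 · 1/16384 = 2622893/8192.
Numerically: E[X] ≈ 320.177368.

E[X] = C(42,6)·2^(1−C(6,2)) = 2622893/8192 ≈ 320.177368.


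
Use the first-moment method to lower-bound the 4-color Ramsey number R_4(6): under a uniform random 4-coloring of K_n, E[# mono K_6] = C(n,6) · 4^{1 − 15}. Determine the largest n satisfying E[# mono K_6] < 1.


We need C(n, 6) · 4^{1 − 15} < 1, i.e. C(n, 6) < 4^{15 − 1} = 268435456.
Check values of n near the boundary:
  n = 74: C(74, 6) = 185250786; 185250786 < 268435456? YES
  n = 75: C(75, 6) = 201359550; 201359550 < 268435456? YES
  n = 76: C(76, 6) = 218618940; 218618940 < 268435456? YES
  n = 77: C(77, 6) = 237093780; 237093780 < 268435456? YES
  n = 78: C(78, 6) = 256851595; 256851595 < 268435456? YES
  n = 79: C(79, 6) = 277962685; 277962685 < 268435456? NO
The largest n with C(n, 6) < 268435456 is n = 78 (where E[X] = 256851595/268435456 ≈ 0.9568468). Hence R_4(6) > 78, i.e. R_4(6) ≥ 79.

Largest n = 78; hence R_4(6) > 78.


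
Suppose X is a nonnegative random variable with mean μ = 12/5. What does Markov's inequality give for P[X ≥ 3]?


μ = E[X] = 12/5, a = 3.
Markov: P[X ≥ 3] ≤ μ/a = (12/5)/3 = 4/5.
Numerically: ≈ 0.800000.
(Since a = 3 > μ = 2.400000, the bound 4/5 is < 1 and informative.)

P[X ≥ 3] ≤ 4/5 ≈ 0.800000.


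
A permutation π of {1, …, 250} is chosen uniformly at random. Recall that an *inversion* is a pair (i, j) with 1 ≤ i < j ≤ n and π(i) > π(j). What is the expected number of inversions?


Write X = Σ X_I over the C(250, 2) = 31125 pairs i < j, with X_I the indicator of one inversion.
There are 31125 indicators.
For each fixed pair i < j, the values π(i) and π(j) are two distinct elements of {1, …, 250} in uniformly random order; by symmetry P[π(i) > π(j)] = 1/2.
By linearity: E[X] = 31125 · (1/2) = C(250, 2) · (1/2) = 31125/2 = 31125/2 ≈ 15562.50000.

E[X] = 31125/2 = 15562.50000.


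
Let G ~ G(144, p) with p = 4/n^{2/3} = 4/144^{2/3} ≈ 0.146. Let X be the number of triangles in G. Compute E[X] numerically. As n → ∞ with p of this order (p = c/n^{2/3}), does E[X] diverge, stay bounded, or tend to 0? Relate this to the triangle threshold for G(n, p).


Number of potential triangles: C(144, 3) = 487344.
Each occurs with probability p³ ≈ (0.146)³ ≈ 3.08642e-03.
By linearity: E[X] = C(144, 3)·p³ ≈ 487344 · 3.08642e-03 ≈ 1504.148.
Since α = 2/3 < 1, p = c/n^{2/3} ≫ 1/n is above the triangle threshold p ~ 1/n. Asymptotically E[X] ~ (c³/6)·n^{3(1−α)} = (4³/6)·n^{1} → ∞; triangles are abundant w.h.p.

E[X] ≈ 1504.148; in regime p = Θ(1/n^{2/3}) E[X] diverges (above the triangle threshold p ~ 1/n).


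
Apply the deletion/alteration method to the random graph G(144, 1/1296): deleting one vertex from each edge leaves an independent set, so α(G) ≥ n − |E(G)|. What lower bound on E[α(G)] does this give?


E[|E(G)|] = C(144, 2)·p = 10296 · (1/1296) = 143/18.
E[α(G)] ≥ n − E[|E(G)|] = 144 − 143/18 = 2449/18.
Numerically: ≈ 136.055556.
(This is only a lower bound; the true E[α(G)] may be larger.)

E[α(G)] ≥ 2449/18 ≈ 136.055556.


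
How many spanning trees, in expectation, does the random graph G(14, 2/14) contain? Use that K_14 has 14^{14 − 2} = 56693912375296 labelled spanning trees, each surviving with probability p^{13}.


K_14 has 14^{14 − 2} = 56693912375296 labelled spanning trees.
For each such spanning tree H, let X_H = 1 if all 13 edges of H are present in G. Then P[X_H = 1] = p^{13} = (1/7)^{13} = 1/96889010407.
By linearity: E[X] = Σ_H E[X_H] = 56693912375296 · p^{13} = 56693912375296 · 1/96889010407 = 4096/7.
Numerically: E[X] ≈ 585.143.

E[X] = 56693912375296 · (1/7)^{13} = 4096/7 ≈ 585.143.


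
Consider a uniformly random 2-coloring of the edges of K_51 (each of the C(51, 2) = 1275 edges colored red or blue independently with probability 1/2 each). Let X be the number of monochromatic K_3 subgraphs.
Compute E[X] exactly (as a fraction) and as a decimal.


Let X = Σ_S X_S over the C(51, 3) = 20825 subsets S of size 3, where X_S = 1 if the K_3 on S is monochromatic.
For a fixed S, the K_3 on S has C(3, 2) = 3 edges. P[all 3 edges red] = (1/2)^3, and likewise for blue, so P[monochromatic] = 2·(1/2)^3 = 2^{1 − 3} = 1/4.
Summing: E[X] = C(51, 3) · 2^{1 − 3} = 20825 · 1/4 = 20825/4.
Numerically: E[X] ≈ 5206.250.

E[X] = C(51,3)·2^(1−C(3,2)) = 20825/4 ≈ 5206.250.


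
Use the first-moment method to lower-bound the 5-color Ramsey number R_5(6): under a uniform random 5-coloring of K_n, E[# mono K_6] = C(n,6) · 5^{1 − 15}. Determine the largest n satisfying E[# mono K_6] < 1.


We need C(n, 6) · 5^{1 − 15} < 1, i.e. C(n, 6) < 5^{15 − 1} = 6103515625.
Check values of n near the boundary:
  n = 128: C(128, 6) = 5423611200; 5423611200 < 6103515625? YES
  n = 129: C(129, 6) = 5688177600; 5688177600 < 6103515625? YES
  n = 130: C(130, 6) = 5963412000; 5963412000 < 6103515625? YES
  n = 131: C(131, 6) = 6249655776; 6249655776 < 6103515625? NO
  n = 132: C(132, 6) = 6547258432; 6547258432 < 6103515625? NO
The largest n with C(n, 6) < 6103515625 is n = 130 (where E[X] = 47707296/48828125 ≈ 0.97705). Hence R_5(6) > 130, i.e. R_5(6) ≥ 131.

Largest n = 130; hence R_5(6) > 130.


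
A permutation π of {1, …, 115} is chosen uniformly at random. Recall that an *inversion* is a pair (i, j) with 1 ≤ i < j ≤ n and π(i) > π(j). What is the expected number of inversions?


Write X = Σ X_I over the C(115, 2) = 6555 pairs i < j, with X_I the indicator of one inversion.
There are 6555 indicators.
For each fixed pair i < j, the values π(i) and π(j) are two distinct elements of {1, …, 115} in uniformly random order; by symmetry P[π(i) > π(j)] = 1/2.
By linearity: E[X] = 6555 · (1/2) = C(115, 2) · (1/2) = 6555/2 = 6555/2 ≈ 3277.5000.

E[X] = 6555/2 = 3277.5000.


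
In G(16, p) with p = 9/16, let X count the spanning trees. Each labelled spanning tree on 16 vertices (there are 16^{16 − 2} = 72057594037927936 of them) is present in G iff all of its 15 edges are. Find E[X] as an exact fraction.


K_16 has 16^{16 − 2} = 72057594037927936 labelled spanning trees.
For each such spanning tree H, let X_H = 1 if all 15 edges of H are present in G. Then P[X_H = 1] = p^{15} = (9/16)^{15} = 205891132094649/1152921504606846976.
Summing the indicators: E[X] = Σ_H E[X_H] = 72057594037927936 · p^{15} = 72057594037927936 · 205891132094649/1152921504606846976 = 205891132094649/16.
Numerically: E[X] ≈ 1.2868e+13.

E[X] = 72057594037927936 · (9/16)^{15} = 205891132094649/16 ≈ 1.2868e+13.


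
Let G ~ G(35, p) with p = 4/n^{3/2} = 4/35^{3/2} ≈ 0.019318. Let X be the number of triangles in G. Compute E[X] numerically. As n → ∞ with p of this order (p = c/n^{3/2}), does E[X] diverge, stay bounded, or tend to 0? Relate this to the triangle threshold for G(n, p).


Number of potential triangles: C(35, 3) = 6545.
Each occurs with probability p³ ≈ (0.019318)³ ≈ 7.2089792e-06.
By linearity: E[X] = C(35, 3)·p³ ≈ 6545 · 7.2089792e-06 ≈ 0.04718.
Since α = 3/2 > 1, p = c/n^{3/2} = o(1/n) is below the triangle threshold p ~ 1/n. Asymptotically E[X] ~ (c³/6)·n^{3(1−α)} = (4³/6)·n^{-1.5} → 0, so by Markov's inequality G has no triangles w.h.p.

E[X] ≈ 0.04718; in regime p = Θ(1/n^{3/2}) E[X] tends to 0 (below the triangle threshold p ~ 1/n).


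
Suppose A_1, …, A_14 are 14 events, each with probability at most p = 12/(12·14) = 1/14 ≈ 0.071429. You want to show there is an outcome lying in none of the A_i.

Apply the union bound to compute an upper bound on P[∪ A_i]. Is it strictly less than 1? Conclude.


Union bound: P[∪_{i=1}^{14} A_i] ≤ Σ_i P[A_i] ≤ 14·p = 14·(1/14) = 1.
Numerically: 1 ≈ 1.000000.
Is 1 < 1? NO.
Since the bound 1 is ≥ 1, the union bound is uninformative here; it does NOT by itself certify existence.

14·p = 1 ≈ 1.000000; existence NOT certified by the union bound.


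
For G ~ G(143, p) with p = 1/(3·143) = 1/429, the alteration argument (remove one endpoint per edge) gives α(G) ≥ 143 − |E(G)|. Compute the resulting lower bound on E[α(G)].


E[|E(G)|] = C(143, 2)·p = 10153 · (1/429) = 71/3.
E[α(G)] ≥ n − E[|E(G)|] = 143 − 71/3 = 358/3.
Numerically: ≈ 119.333.
(This is only a lower bound; the true E[α(G)] may be larger.)

E[α(G)] ≥ 358/3 ≈ 119.333.


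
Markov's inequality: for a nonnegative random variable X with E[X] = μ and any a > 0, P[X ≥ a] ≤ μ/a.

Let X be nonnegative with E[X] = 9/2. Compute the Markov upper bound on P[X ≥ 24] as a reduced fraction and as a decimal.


μ = E[X] = 9/2, a = 24.
Markov: P[X ≥ 24] ≤ μ/a = (9/2)/24 = 3/16.
Numerically: ≈ 0.1875.
(Since a = 24 > μ = 4.5000, the bound 3/16 is < 1 and informative.)

P[X ≥ 24] ≤ 3/16 ≈ 0.1875.


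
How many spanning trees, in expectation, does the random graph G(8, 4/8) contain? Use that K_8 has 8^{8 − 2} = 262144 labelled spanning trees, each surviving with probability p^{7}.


K_8 has 8^{8 − 2} = 262144 labelled spanning trees.
For each such spanning tree H, let X_H = 1 if all 7 edges of H are present in G. Then P[X_H = 1] = p^{7} = (1/2)^{7} = 1/128.
By linearity: E[X] = Σ_H E[X_H] = 262144 · p^{7} = 262144 · 1/128 = 2048.
Numerically: E[X] ≈ 2.05e+03.

E[X] = 262144 · (1/2)^{7} = 2048 ≈ 2.05e+03.


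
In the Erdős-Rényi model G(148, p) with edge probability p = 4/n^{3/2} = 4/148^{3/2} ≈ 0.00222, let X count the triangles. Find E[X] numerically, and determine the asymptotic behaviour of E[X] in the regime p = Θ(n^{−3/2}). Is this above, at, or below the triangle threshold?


Number of potential triangles: C(148, 3) = 529396.
Each occurs with probability p³ ≈ (0.00222)³ ≈ 1.09648e-08.
By linearity: E[X] = C(148, 3)·p³ ≈ 529396 · 1.09648e-08 ≈ 0.006.
Since α = 3/2 > 1, p = c/n^{3/2} = o(1/n) is below the triangle threshold p ~ 1/n. Asymptotically E[X] ~ (c³/6)·n^{3(1−α)} = (4³/6)·n^{-1.5} → 0, so by Markov's inequality G has no triangles w.h.p.

E[X] ≈ 0.006; in regime p = Θ(1/n^{3/2}) E[X] tends to 0 (below the triangle threshold p ~ 1/n).


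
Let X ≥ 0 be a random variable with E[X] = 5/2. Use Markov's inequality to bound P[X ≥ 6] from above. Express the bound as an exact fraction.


μ = E[X] = 5/2, a = 6.
Markov: P[X ≥ 6] ≤ μ/a = (5/2)/6 = 5/12.
Numerically: ≈ 0.4167.
(Since a = 6 > μ = 2.5000, the bound 5/12 is < 1 and informative.)

P[X ≥ 6] ≤ 5/12 ≈ 0.4167.


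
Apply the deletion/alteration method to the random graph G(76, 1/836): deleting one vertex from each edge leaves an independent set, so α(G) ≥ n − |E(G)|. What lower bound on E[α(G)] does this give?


E[|E(G)|] = C(76, 2)·p = 2850 · (1/836) = 75/22.
E[α(G)] ≥ n − E[|E(G)|] = 76 − 75/22 = 1597/22.
Numerically: ≈ 72.590909.
(This is only a lower bound; the true E[α(G)] may be larger.)

E[α(G)] ≥ 1597/22 ≈ 72.590909.


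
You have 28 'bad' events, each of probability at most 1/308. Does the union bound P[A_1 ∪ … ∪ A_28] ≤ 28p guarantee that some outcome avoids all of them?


Union bound: P[∪_{i=1}^{28} A_i] ≤ Σ_i P[A_i] ≤ 28·p = 28·(1/308) = 1/11.
Numerically: 1/11 ≈ 0.09091.
Is 1/11 < 1? YES.
Since P[∪ A_i] ≤ 1/11 < 1, the complement has P[∩ A_i^c] ≥ 1 − 1/11 = 10/11 > 0, so some outcome avoids every A_i.

28·p = 1/11 ≈ 0.09091; existence CERTIFIED by the union bound.


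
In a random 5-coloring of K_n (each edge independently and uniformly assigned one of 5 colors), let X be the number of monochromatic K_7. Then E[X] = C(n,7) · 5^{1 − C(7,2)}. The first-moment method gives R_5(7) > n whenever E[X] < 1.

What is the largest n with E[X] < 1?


We need C(n, 7) · 5^{1 − 21} < 1, i.e. C(n, 7) < 5^{21 − 1} = 95367431640625.
Check values of n near the boundary:
  n = 333: C(333, 7) = 84549532139028; 84549532139028 < 95367431640625? YES
  n = 334: C(334, 7) = 86359460961576; 86359460961576 < 95367431640625? YES
  n = 335: C(335, 7) = 88202498238195; 88202498238195 < 95367431640625? YES
  n = 336: C(336, 7) = 90079147136880; 90079147136880 < 95367431640625? YES
  n = 337: C(337, 7) = 91989916924632; 91989916924632 < 95367431640625? YES
  n = 338: C(338, 7) = 93935323022736; 93935323022736 < 95367431640625? YES
  n = 339: C(339, 7) = 95915887062372; 95915887062372 < 95367431640625? NO
The largest n with C(n, 7) < 95367431640625 is n = 338 (where E[X] = 93935323022736/95367431640625 ≈ 0.985). Hence R_5(7) > 338, i.e. R_5(7) ≥ 339.

Largest n = 338; hence R_5(7) > 338.


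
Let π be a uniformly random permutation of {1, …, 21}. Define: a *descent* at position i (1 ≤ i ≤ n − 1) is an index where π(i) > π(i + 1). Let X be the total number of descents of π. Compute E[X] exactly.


Write X = Σ X_I over i = 1, …, 20, with X_I the indicator of one descent.
There are 20 indicators.
For each fixed i, the pair (π(i), π(i+1)) is a uniformly random ordered pair of distinct values from {1, …, 21}; by symmetry P[π(i) > π(i+1)] = 1/2.
By linearity: E[X] = 20 · (1/2) = (21 − 1) · (1/2) = 10 ≈ 10.000.

E[X] = 10 = 10.000.


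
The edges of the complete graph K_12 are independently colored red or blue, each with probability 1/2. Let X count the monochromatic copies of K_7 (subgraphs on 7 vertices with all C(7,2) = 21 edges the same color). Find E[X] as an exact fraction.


Let X = Σ_S X_S over the C(12, 7) = 792 subsets S of size 7, where X_S = 1 if the K_7 on S is monochromatic.
For a fixed S, the K_7 on S has C(7, 2) = 21 edges. P[all 21 edges red] = (1/2)^21, and likewise for blue, so P[monochromatic] = 2·(1/2)^21 = 2^{1 − 21} = 1/1048576.
By linearity of expectation: E[X] = C(12, 7) · 2^{1 − 21} = 792 · 1/1048576 = 99/131072.
Numerically: E[X] ≈ 0.0008.

E[X] = C(12,7)·2^(1−C(7,2)) = 99/131072 ≈ 0.0008.


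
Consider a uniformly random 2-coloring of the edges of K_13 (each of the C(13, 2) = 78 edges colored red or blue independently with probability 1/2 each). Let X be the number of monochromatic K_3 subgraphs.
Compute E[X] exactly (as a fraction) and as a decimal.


Let X = Σ_S X_S over the C(13, 3) = 286 subsets S of size 3, where X_S = 1 if the K_3 on S is monochromatic.
For a fixed S, the K_3 on S has C(3, 2) = 3 edges. P[all 3 edges red] = (1/2)^3, and likewise for blue, so P[monochromatic] = 2·(1/2)^3 = 2^{1 − 3} = 1/4.
By linearity of expectation: E[X] = C(13, 3) · 2^{1 − 3} = 286 · 1/4 = 143/2.
Numerically: E[X] ≈ 71.5000.

E[X] = C(13,3)·2^(1−C(3,2)) = 143/2 ≈ 71.5000.


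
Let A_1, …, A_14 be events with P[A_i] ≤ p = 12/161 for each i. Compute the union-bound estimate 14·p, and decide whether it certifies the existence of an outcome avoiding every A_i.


Union bound: P[∪_{i=1}^{14} A_i] ≤ Σ_i P[A_i] ≤ 14·p = 14·(12/161) = 24/23.
Numerically: 24/23 ≈ 1.043478.
Is 24/23 < 1? NO.
Since the bound 24/23 is ≥ 1, the union bound is uninformative here; it does NOT by itself certify existence.

14·p = 24/23 ≈ 1.043478; existence NOT certified by the union bound.


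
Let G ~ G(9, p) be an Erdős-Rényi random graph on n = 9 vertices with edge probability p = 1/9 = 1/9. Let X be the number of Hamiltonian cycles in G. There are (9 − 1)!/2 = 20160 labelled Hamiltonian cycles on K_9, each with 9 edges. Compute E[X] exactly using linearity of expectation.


K_9 has (9 − 1)!/2 = 20160 labelled Hamiltonian cycles.
For each such Hamiltonian cycle H, let X_H = 1 if all 9 edges of H are present in G. Then P[X_H = 1] = p^{9} = (1/9)^{9} = 1/387420489.
By linearity: E[X] = Σ_H E[X_H] = 20160 · p^{9} = 20160 · 1/387420489 = 2240/43046721.
Numerically: E[X] ≈ 5.2e-05.

E[X] = 20160 · (1/9)^{9} = 2240/43046721 ≈ 5.2e-05.


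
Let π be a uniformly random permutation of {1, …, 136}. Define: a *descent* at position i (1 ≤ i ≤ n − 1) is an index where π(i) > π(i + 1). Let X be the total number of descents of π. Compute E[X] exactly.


Write X = Σ X_I over i = 1, …, 135, with X_I the indicator of one descent.
There are 135 indicators.
For each fixed i, the pair (π(i), π(i+1)) is a uniformly random ordered pair of distinct values from {1, …, 136}; by symmetry P[π(i) > π(i+1)] = 1/2.
By linearity: E[X] = 135 · (1/2) = (136 − 1) · (1/2) = 135/2 ≈ 67.500000.

E[X] = 135/2 = 67.500000.


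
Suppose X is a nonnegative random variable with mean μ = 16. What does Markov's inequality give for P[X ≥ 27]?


μ = E[X] = 16, a = 27.
Markov: P[X ≥ 27] ≤ μ/a = (16)/27 = 16/27.
Numerically: ≈ 0.593.
(Since a = 27 > μ = 16.000, the bound 16/27 is < 1 and informative.)

P[X ≥ 27] ≤ 16/27 ≈ 0.593.


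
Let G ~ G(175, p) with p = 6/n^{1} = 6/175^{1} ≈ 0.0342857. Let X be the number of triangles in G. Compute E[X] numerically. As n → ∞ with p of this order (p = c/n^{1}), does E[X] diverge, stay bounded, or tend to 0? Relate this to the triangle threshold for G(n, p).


Number of potential triangles: C(175, 3) = 877975.
Each occurs with probability p³ ≈ (0.0342857)³ ≈ 4.03032070e-05.
By linearity: E[X] = C(175, 3)·p³ ≈ 877975 · 4.03032070e-05 ≈ 35.385208.
Here α = 1, so p = 6/n is exactly at the triangle threshold p ~ 1/n. Asymptotically E[X] → c³/6 = 6³/6 = 36 ≈ 36.000000, a bounded constant. In this regime the triangle count is asymptotically Poisson(c³/6).

E[X] ≈ 35.385208; in regime p = Θ(1/n^{1}) E[X] stays bounded (at the triangle threshold p ~ 1/n).


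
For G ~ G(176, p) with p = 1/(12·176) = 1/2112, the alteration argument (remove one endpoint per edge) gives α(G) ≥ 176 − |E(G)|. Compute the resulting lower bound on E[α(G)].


E[|E(G)|] = C(176, 2)·p = 15400 · (1/2112) = 175/24.
E[α(G)] ≥ n − E[|E(G)|] = 176 − 175/24 = 4049/24.
Numerically: ≈ 168.70833.
(This is only a lower bound; the true E[α(G)] may be larger.)

E[α(G)] ≥ 4049/24 ≈ 168.70833.


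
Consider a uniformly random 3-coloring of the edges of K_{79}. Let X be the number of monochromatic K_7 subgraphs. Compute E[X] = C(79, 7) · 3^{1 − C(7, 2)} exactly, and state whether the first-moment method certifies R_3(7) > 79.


E[X] = C(79, 7) · 3^{1 − 21} = 2898753715 · 3^{−20} = 2898753715/3486784401.
As a reduced fraction: E[X] = 2898753715/3486784401 ≈ 0.831.
Is E[X] < 1? YES.
Since E[X] < 1, there exists a 3-coloring of K_{79} with no monochromatic K_7; hence R_3(7) > 79.

E[X] = 2898753715/3486784401 ≈ 0.831; E[X] < 1, so R_3(7) > 79.


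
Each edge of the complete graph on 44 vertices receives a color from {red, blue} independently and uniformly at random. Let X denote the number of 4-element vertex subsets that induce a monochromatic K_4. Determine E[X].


Let X = Σ_S X_S over the C(44, 4) = 135751 subsets S of size 4, where X_S = 1 if the K_4 on S is monochromatic.
For a fixed S, the K_4 on S has C(4, 2) = 6 edges. P[all 6 edges red] = (1/2)^6, and likewise for blue, so P[monochromatic] = 2·(1/2)^6 = 2^{1 − 6} = 1/32.
By linearity of expectation: E[X] = C(44, 4) · 2^{1 − 6} = 135751 · 1/32 = 135751/32.
Numerically: E[X] ≈ 4242.218750.

E[X] = C(44,4)·2^(1−C(4,2)) = 135751/32 ≈ 4242.218750.


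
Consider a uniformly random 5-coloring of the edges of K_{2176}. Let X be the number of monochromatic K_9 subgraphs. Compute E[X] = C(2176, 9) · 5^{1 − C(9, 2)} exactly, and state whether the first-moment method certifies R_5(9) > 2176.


E[X] = C(2176, 9) · 5^{1 − 36} = 2964644298134342657641600 · 5^{−35} = 2964644298134342657641600/2910383045673370361328125.
As a reduced fraction: E[X] = 118585771925373706305664/116415321826934814453125 ≈ 1.0186.
Is E[X] < 1? NO.
Since E[X] ≥ 1, the first-moment bound is inconclusive at n = 2176; it does NOT by itself certify R_5(9) > 2176.

E[X] = 118585771925373706305664/116415321826934814453125 ≈ 1.0186; E[X] ≥ 1; first-moment method inconclusive here.


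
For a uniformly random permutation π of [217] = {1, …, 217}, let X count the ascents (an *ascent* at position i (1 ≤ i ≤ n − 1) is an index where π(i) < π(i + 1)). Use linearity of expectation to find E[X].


Write X = Σ X_I over i = 1, …, 216, with X_I the indicator of one ascent.
There are 216 indicators.
For each fixed i, the pair (π(i), π(i+1)) is a uniformly random ordered pair of distinct values from {1, …, 217}; by symmetry P[π(i) < π(i+1)] = 1/2.
By linearity: E[X] = 216 · (1/2) = (217 − 1) · (1/2) = 108 ≈ 108.00000.

E[X] = 108 = 108.00000.


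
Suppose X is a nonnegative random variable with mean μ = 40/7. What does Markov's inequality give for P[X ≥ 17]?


μ = E[X] = 40/7, a = 17.
Markov: P[X ≥ 17] ≤ μ/a = (40/7)/17 = 40/119.
Numerically: ≈ 0.336134.
(Since a = 17 > μ = 5.714286, the bound 40/119 is < 1 and informative.)

P[X ≥ 17] ≤ 40/119 ≈ 0.336134.


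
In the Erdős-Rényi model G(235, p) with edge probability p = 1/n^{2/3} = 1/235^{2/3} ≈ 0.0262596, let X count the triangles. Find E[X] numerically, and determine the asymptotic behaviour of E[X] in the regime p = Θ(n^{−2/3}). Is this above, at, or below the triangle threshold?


Number of potential triangles: C(235, 3) = 2135445.
Each occurs with probability p³ ≈ (0.0262596)³ ≈ 1.81077411e-05.
By linearity: E[X] = C(235, 3)·p³ ≈ 2135445 · 1.81077411e-05 ≈ 38.668085.
Since α = 2/3 < 1, p = c/n^{2/3} ≫ 1/n is above the triangle threshold p ~ 1/n. Asymptotically E[X] ~ (c³/6)·n^{3(1−α)} = (1³/6)·n^{1} → ∞; triangles are abundant w.h.p.

E[X] ≈ 38.668085; in regime p = Θ(1/n^{2/3}) E[X] diverges (above the triangle threshold p ~ 1/n).


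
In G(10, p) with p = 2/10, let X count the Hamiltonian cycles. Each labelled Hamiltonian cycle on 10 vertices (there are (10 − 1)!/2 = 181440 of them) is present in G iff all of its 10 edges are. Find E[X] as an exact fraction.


K_10 has (10 − 1)!/2 = 181440 labelled Hamiltonian cycles.
For each such Hamiltonian cycle H, let X_H = 1 if all 10 edges of H are present in G. Then P[X_H = 1] = p^{10} = (1/5)^{10} = 1/9765625.
By linearity: E[X] = Σ_H E[X_H] = 181440 · p^{10} = 181440 · 1/9765625 = 36288/1953125.
Numerically: E[X] ≈ 0.018579.

E[X] = 181440 · (1/5)^{10} = 36288/1953125 ≈ 0.018579.


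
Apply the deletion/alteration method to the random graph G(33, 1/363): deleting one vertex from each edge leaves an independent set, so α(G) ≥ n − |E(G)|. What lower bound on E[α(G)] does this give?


E[|E(G)|] = C(33, 2)·p = 528 · (1/363) = 16/11.
E[α(G)] ≥ n − E[|E(G)|] = 33 − 16/11 = 347/11.
Numerically: ≈ 31.54545.
(This is only a lower bound; the true E[α(G)] may be larger.)

E[α(G)] ≥ 347/11 ≈ 31.54545.


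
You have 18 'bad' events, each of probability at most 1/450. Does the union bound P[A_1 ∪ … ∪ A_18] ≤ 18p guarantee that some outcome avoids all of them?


Union bound: P[∪_{i=1}^{18} A_i] ≤ Σ_i P[A_i] ≤ 18·p = 18·(1/450) = 1/25.
Numerically: 1/25 ≈ 0.0400.
Is 1/25 < 1? YES.
Since P[∪ A_i] ≤ 1/25 < 1, the complement has P[∩ A_i^c] ≥ 1 − 1/25 = 24/25 > 0, so some outcome avoids every A_i.

18·p = 1/25 ≈ 0.0400; existence CERTIFIED by the union bound.


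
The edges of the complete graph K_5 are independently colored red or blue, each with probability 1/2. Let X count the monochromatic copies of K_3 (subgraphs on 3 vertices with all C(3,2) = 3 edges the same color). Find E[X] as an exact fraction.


Let X = Σ_S X_S over the C(5, 3) = 10 subsets S of size 3, where X_S = 1 if the K_3 on S is monochromatic.
For a fixed S, the K_3 on S has C(3, 2) = 3 edges. P[all 3 edges red] = (1/2)^3, and likewise for blue, so P[monochromatic] = 2·(1/2)^3 = 2^{1 − 3} = 1/4.
By linearity of expectation: E[X] = C(5, 3) · 2^{1 − 3} = 10 · 1/4 = 5/2.
Numerically: E[X] ≈ 2.500000.

E[X] = C(5,3)·2^(1−C(3,2)) = 5/2 ≈ 2.500000.


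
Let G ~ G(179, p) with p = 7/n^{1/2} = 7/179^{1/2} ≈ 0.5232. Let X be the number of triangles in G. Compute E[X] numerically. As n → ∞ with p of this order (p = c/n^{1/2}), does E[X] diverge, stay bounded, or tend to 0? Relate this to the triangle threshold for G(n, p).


Number of potential triangles: C(179, 3) = 939929.
Each occurs with probability p³ ≈ (0.5232)³ ≈ 1.4322360e-01.
By linearity: E[X] = C(179, 3)·p³ ≈ 939929 · 1.4322360e-01 ≈ 134620.01135.
Since α = 1/2 < 1, p = c/n^{1/2} ≫ 1/n is above the triangle threshold p ~ 1/n. Asymptotically E[X] ~ (c³/6)·n^{3(1−α)} = (7³/6)·n^{1.5} → ∞; triangles are abundant w.h.p.

E[X] ≈ 134620.01135; in regime p = Θ(1/n^{1/2}) E[X] diverges (above the triangle threshold p ~ 1/n).


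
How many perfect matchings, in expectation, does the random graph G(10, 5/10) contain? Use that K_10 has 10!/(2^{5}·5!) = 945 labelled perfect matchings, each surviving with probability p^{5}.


K_10 has 10!/(2^{5}·5!) = 945 labelled perfect matchings.
For each such perfect matching H, let X_H = 1 if all 5 edges of H are present in G. Then P[X_H = 1] = p^{5} = (1/2)^{5} = 1/32.
By linearity of expectation: E[X] = Σ_H E[X_H] = 945 · p^{5} = 945 · 1/32 = 945/32.
Numerically: E[X] ≈ 29.53.

E[X] = 945 · (1/2)^{5} = 945/32 ≈ 29.53.


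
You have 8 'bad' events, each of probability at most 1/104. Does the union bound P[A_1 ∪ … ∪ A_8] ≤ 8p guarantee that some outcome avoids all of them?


Union bound: P[∪_{i=1}^{8} A_i] ≤ Σ_i P[A_i] ≤ 8·p = 8·(1/104) = 1/13.
Numerically: 1/13 ≈ 0.076923.
Is 1/13 < 1? YES.
Since P[∪ A_i] ≤ 1/13 < 1, the complement has P[∩ A_i^c] ≥ 1 − 1/13 = 12/13 > 0, so some outcome avoids every A_i.

8·p = 1/13 ≈ 0.076923; existence CERTIFIED by the union bound.


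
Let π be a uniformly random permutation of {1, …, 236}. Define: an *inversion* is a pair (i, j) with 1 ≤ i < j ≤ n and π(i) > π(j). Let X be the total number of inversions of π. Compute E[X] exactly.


Write X = Σ X_I over the C(236, 2) = 27730 pairs i < j, with X_I the indicator of one inversion.
There are 27730 indicators.
For each fixed pair i < j, the values π(i) and π(j) are two distinct elements of {1, …, 236} in uniformly random order; by symmetry P[π(i) > π(j)] = 1/2.
By linearity: E[X] = 27730 · (1/2) = C(236, 2) · (1/2) = 27730/2 = 13865 ≈ 13865.00000.

E[X] = 13865 = 13865.00000.


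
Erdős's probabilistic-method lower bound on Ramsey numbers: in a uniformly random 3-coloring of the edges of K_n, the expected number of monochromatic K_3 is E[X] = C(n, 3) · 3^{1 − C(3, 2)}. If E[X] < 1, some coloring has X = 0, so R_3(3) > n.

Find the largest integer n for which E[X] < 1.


We need C(n, 3) · 3^{1 − 3} < 1, i.e. C(n, 3) < 3^{3 − 1} = 9.
Check values of n near the boundary:
  n = 3: C(3, 3) = 1; 1 < 9? YES
  n = 4: C(4, 3) = 4; 4 < 9? YES
  n = 5: C(5, 3) = 10; 10 < 9? NO
  n = 6: C(6, 3) = 20; 20 < 9? NO
  n = 7: C(7, 3) = 35; 35 < 9? NO
The largest n with C(n, 3) < 9 is n = 4 (where E[X] = 4/9 ≈ 0.4444). Hence R_3(3) > 4, i.e. R_3(3) ≥ 5.

Largest n = 4; hence R_3(3) > 4.


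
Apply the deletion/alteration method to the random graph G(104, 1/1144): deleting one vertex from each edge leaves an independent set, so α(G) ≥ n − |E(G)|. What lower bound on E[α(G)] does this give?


E[|E(G)|] = C(104, 2)·p = 5356 · (1/1144) = 103/22.
E[α(G)] ≥ n − E[|E(G)|] = 104 − 103/22 = 2185/22.
Numerically: ≈ 99.318.
(This is only a lower bound; the true E[α(G)] may be larger.)

E[α(G)] ≥ 2185/22 ≈ 99.318.


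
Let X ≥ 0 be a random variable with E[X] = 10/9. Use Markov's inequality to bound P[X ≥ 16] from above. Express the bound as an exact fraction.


μ = E[X] = 10/9, a = 16.
Markov: P[X ≥ 16] ≤ μ/a = (10/9)/16 = 5/72.
Numerically: ≈ 0.069444.
(Since a = 16 > μ = 1.111111, the bound 5/72 is < 1 and informative.)

P[X ≥ 16] ≤ 5/72 ≈ 0.069444.


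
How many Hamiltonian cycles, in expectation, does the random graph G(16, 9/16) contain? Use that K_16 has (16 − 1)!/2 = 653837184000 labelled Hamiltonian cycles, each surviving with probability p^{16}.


K_16 has (16 − 1)!/2 = 653837184000 labelled Hamiltonian cycles.
For each such Hamiltonian cycle H, let X_H = 1 if all 16 edges of H are present in G. Then P[X_H = 1] = p^{16} = (9/16)^{16} = 1853020188851841/18446744073709551616.
By linearity of expectation: E[X] = Σ_H E[X_H] = 653837184000 · p^{16} = 653837184000 · 1853020188851841/18446744073709551616 = 1183177248216831945952875/18014398509481984.
Numerically: E[X] ≈ 6.56795e+07.

E[X] = 653837184000 · (9/16)^{16} = 1183177248216831945952875/18014398509481984 ≈ 6.56795e+07.


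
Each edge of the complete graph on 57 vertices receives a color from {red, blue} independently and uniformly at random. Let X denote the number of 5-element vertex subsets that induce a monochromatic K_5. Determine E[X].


Let X = Σ_S X_S over the C(57, 5) = 4187106 subsets S of size 5, where X_S = 1 if the K_5 on S is monochromatic.
For a fixed S, the K_5 on S has C(5, 2) = 10 edges. P[all 10 edges red] = (1/2)^10, and likewise for blue, so P[monochromatic] = 2·(1/2)^10 = 2^{1 − 10} = 1/512.
By linearity of expectation: E[X] = C(57, 5) · 2^{1 − 10} = 4187106 · 1/512 = 2093553/256.
Numerically: E[X] ≈ 8177.94141.

E[X] = C(57,5)·2^(1−C(5,2)) = 2093553/256 ≈ 8177.94141.


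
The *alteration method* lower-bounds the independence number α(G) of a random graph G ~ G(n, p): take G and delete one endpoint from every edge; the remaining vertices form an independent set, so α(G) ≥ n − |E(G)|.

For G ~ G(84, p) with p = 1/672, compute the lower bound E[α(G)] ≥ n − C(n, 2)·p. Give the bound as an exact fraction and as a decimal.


E[|E(G)|] = C(84, 2)·p = 3486 · (1/672) = 83/16.
E[α(G)] ≥ n − E[|E(G)|] = 84 − 83/16 = 1261/16.
Numerically: ≈ 78.812500.
(This is only a lower bound; the true E[α(G)] may be larger.)

E[α(G)] ≥ 1261/16 ≈ 78.812500.


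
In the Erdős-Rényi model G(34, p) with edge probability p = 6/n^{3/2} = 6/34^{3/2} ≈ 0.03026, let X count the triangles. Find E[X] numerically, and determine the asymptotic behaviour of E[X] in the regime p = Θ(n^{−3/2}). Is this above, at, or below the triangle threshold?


Number of potential triangles: C(34, 3) = 5984.
Each occurs with probability p³ ≈ (0.03026)³ ≈ 2.772034e-05.
By linearity: E[X] = C(34, 3)·p³ ≈ 5984 · 2.772034e-05 ≈ 0.1659.
Since α = 3/2 > 1, p = c/n^{3/2} = o(1/n) is below the triangle threshold p ~ 1/n. Asymptotically E[X] ~ (c³/6)·n^{3(1−α)} = (6³/6)·n^{-1.5} → 0, so by Markov's inequality G has no triangles w.h.p.

E[X] ≈ 0.1659; in regime p = Θ(1/n^{3/2}) E[X] tends to 0 (below the triangle threshold p ~ 1/n).


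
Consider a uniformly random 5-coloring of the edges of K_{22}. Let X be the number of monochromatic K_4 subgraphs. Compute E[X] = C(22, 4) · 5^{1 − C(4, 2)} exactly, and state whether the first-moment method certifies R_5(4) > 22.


E[X] = C(22, 4) · 5^{1 − 6} = 7315 · 5^{−5} = 7315/3125.
As a reduced fraction: E[X] = 1463/625 ≈ 2.340800.
Is E[X] < 1? NO.
Since E[X] ≥ 1, the first-moment bound is inconclusive at n = 22; it does NOT by itself certify R_5(4) > 22.

E[X] = 1463/625 ≈ 2.340800; E[X] ≥ 1; first-moment method inconclusive here.


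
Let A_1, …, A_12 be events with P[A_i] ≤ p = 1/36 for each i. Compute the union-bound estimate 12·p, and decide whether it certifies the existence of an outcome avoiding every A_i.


Union bound: P[∪_{i=1}^{12} A_i] ≤ Σ_i P[A_i] ≤ 12·p = 12·(1/36) = 1/3.
Numerically: 1/3 ≈ 0.333333.
Is 1/3 < 1? YES.
Since P[∪ A_i] ≤ 1/3 < 1, the complement has P[∩ A_i^c] ≥ 1 − 1/3 = 2/3 > 0, so some outcome avoids every A_i.

12·p = 1/3 ≈ 0.333333; existence CERTIFIED by the union bound.


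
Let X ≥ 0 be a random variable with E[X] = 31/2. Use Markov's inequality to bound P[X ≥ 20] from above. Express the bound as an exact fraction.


μ = E[X] = 31/2, a = 20.
Markov: P[X ≥ 20] ≤ μ/a = (31/2)/20 = 31/40.
Numerically: ≈ 0.775.
(Since a = 20 > μ = 15.500, the bound 31/40 is < 1 and informative.)

P[X ≥ 20] ≤ 31/40 ≈ 0.775.


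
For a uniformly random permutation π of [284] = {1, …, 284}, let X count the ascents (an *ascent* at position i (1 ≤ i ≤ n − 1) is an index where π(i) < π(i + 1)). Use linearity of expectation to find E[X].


Write X = Σ X_I over i = 1, …, 283, with X_I the indicator of one ascent.
There are 283 indicators.
For each fixed i, the pair (π(i), π(i+1)) is a uniformly random ordered pair of distinct values from {1, …, 284}; by symmetry P[π(i) < π(i+1)] = 1/2.
By linearity: E[X] = 283 · (1/2) = (284 − 1) · (1/2) = 283/2 ≈ 141.500000.

E[X] = 283/2 = 141.500000.


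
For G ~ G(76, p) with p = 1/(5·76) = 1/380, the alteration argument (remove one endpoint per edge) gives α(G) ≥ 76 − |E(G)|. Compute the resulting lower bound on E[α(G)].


E[|E(G)|] = C(76, 2)·p = 2850 · (1/380) = 15/2.
E[α(G)] ≥ n − E[|E(G)|] = 76 − 15/2 = 137/2.
Numerically: ≈ 68.50000.
(This is only a lower bound; the true E[α(G)] may be larger.)

E[α(G)] ≥ 137/2 ≈ 68.50000.


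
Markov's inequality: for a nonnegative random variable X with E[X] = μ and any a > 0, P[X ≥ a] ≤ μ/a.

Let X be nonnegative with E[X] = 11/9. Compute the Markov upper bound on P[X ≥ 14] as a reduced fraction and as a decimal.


μ = E[X] = 11/9, a = 14.
Markov: P[X ≥ 14] ≤ μ/a = (11/9)/14 = 11/126.
Numerically: ≈ 0.08730.
(Since a = 14 > μ = 1.22222, the bound 11/126 is < 1 and informative.)

P[X ≥ 14] ≤ 11/126 ≈ 0.08730.


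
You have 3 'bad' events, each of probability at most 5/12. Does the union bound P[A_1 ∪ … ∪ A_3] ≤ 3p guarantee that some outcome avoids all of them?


Union bound: P[∪_{i=1}^{3} A_i] ≤ Σ_i P[A_i] ≤ 3·p = 3·(5/12) = 5/4.
Numerically: 5/4 ≈ 1.2500.
Is 5/4 < 1? NO.
Since the bound 5/4 is ≥ 1, the union bound is uninformative here; it does NOT by itself certify existence.

3·p = 5/4 ≈ 1.2500; existence NOT certified by the union bound.
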